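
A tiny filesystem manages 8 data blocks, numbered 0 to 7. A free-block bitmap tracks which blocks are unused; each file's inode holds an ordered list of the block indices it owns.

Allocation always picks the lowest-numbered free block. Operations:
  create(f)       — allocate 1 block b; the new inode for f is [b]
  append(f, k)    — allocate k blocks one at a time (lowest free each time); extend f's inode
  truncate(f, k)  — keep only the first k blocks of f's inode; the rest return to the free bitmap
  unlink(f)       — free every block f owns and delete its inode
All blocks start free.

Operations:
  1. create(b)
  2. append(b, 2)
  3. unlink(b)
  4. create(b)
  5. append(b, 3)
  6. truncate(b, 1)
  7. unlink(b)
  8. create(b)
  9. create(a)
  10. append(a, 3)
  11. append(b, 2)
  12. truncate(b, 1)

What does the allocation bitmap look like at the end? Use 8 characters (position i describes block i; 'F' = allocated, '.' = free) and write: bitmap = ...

bitmap = FFFFF...

create(b): bitmap=F....... | b=[0]
append(b, 2): bitmap=FFF..... | b=[0, 1, 2]
unlink(b): bitmap=........ | 
create(b): bitmap=F....... | b=[0]
append(b, 3): bitmap=FFFF.... | b=[0, 1, 2, 3]
truncate(b, 1): bitmap=F....... | b=[0]
unlink(b): bitmap=........ | 
create(b): bitmap=F....... | b=[0]
create(a): bitmap=FF...... | a=[1] b=[0]
append(a, 3): bitmap=FFFFF... | a=[1, 2, 3, 4] b=[0]
append(b, 2): bitmap=FFFFFFF. | a=[1, 2, 3, 4] b=[0, 5, 6]
truncate(b, 1): bitmap=FFFFF... | a=[1, 2, 3, 4] b=[0]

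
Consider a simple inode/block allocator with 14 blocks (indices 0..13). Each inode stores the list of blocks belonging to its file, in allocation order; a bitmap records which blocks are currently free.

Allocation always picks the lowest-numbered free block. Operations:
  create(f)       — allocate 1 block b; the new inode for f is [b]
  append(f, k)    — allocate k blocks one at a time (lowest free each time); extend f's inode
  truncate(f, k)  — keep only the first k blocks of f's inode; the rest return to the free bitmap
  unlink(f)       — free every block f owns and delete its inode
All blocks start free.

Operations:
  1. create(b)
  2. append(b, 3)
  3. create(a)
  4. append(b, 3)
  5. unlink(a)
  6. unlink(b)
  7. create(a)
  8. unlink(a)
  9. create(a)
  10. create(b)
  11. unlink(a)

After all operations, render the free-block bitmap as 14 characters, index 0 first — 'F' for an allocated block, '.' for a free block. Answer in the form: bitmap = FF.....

  1. create(b)  ⇒  F.............  {b→[0]}
  2. append(b, 3)  ⇒  FFFF..........  {b→[0, 1, 2, 3]}
  3. create(a)  ⇒  FFFFF.........  {a→[4]; b→[0, 1, 2, 3]}
  4. append(b, 3)  ⇒  FFFFFFFF......  {a→[4]; b→[0, 1, 2, 3, 5, 6, 7]}
  5. unlink(a)  ⇒  FFFF.FFF......  {b→[0, 1, 2, 3, 5, 6, 7]}
  6. unlink(b)  ⇒  ..............  {}
  7. create(a)  ⇒  F.............  {a→[0]}
  8. unlink(a)  ⇒  ..............  {}
  9. create(a)  ⇒  F.............  {a→[0]}
  10. create(b)  ⇒  FF............  {a→[0]; b→[1]}
  11. unlink(a)  ⇒  .F............  {b→[1]}

bitmap = .F............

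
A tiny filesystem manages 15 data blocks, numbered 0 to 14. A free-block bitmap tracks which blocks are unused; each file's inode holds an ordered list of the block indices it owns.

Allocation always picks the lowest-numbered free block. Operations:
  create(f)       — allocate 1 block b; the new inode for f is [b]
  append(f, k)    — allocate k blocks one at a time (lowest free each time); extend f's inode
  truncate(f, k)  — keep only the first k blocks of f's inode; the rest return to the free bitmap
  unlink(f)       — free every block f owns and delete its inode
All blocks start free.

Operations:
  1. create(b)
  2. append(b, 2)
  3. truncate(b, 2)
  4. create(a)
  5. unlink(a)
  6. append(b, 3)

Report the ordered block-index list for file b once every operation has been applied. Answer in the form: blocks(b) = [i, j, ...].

blocks(b) = [0, 1, 2, 3, 4]

  1. create(b)  ⇒  F..............  {b→[0]}
  2. append(b, 2)  ⇒  FFF............  {b→[0, 1, 2]}
  3. truncate(b, 2)  ⇒  FF.............  {b→[0, 1]}
  4. create(a)  ⇒  FFF............  {a→[2]; b→[0, 1]}
  5. unlink(a)  ⇒  FF.............  {b→[0, 1]}
  6. append(b, 3)  ⇒  FFFFF..........  {b→[0, 1, 2, 3, 4]}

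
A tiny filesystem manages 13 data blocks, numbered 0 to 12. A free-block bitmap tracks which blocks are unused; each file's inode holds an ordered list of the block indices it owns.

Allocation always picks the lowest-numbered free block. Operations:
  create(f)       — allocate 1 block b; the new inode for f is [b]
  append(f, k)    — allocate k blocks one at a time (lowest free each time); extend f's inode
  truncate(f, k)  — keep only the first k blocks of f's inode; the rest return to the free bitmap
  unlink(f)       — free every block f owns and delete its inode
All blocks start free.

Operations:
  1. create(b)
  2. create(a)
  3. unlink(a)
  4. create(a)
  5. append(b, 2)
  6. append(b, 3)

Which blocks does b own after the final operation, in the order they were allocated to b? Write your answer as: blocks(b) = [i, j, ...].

create(b): bitmap=F............ | b=[0]
create(a): bitmap=FF........... | a=[1] b=[0]
unlink(a): bitmap=F............ | b=[0]
create(a): bitmap=FF........... | a=[1] b=[0]
append(b, 2): bitmap=FFFF......... | a=[1] b=[0, 2, 3]
append(b, 3): bitmap=FFFFFFF...... | a=[1] b=[0, 2, 3, 4, 5, 6]

blocks(b) = [0, 2, 3, 4, 5, 6]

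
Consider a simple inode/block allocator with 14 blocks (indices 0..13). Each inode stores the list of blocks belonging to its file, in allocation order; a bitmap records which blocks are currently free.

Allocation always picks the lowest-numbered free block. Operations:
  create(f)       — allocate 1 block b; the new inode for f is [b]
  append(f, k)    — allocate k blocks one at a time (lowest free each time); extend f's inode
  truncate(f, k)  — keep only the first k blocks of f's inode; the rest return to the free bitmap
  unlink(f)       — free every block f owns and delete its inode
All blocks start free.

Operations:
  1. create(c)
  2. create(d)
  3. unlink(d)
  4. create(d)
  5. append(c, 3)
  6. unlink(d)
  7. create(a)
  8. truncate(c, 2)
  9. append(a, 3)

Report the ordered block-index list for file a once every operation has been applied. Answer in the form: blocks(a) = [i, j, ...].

  1. create(c)  ⇒  F.............  {c→[0]}
  2. create(d)  ⇒  FF............  {c→[0]; d→[1]}
  3. unlink(d)  ⇒  F.............  {c→[0]}
  4. create(d)  ⇒  FF............  {c→[0]; d→[1]}
  5. append(c, 3)  ⇒  FFFFF.........  {c→[0, 2, 3, 4]; d→[1]}
  6. unlink(d)  ⇒  F.FFF.........  {c→[0, 2, 3, 4]}
  7. create(a)  ⇒  FFFFF.........  {a→[1]; c→[0, 2, 3, 4]}
  8. truncate(c, 2)  ⇒  FFF...........  {a→[1]; c→[0, 2]}
  9. append(a, 3)  ⇒  FFFFFF........  {a→[1, 3, 4, 5]; c→[0, 2]}

blocks(a) = [1, 3, 4, 5]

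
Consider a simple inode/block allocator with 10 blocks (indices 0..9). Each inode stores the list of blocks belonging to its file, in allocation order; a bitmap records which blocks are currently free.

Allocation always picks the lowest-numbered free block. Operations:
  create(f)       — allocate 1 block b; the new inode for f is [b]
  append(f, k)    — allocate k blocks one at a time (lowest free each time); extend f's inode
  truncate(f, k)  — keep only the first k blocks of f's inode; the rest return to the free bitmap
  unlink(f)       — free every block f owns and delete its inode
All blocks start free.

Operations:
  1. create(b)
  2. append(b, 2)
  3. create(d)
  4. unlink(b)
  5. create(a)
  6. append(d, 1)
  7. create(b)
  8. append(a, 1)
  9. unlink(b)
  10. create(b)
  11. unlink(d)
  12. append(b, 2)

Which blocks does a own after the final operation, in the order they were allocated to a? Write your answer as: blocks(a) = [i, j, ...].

blocks(a) = [0, 4]

  1. create(b)  ⇒  F.........  {b→[0]}
  2. append(b, 2)  ⇒  FFF.......  {b→[0, 1, 2]}
  3. create(d)  ⇒  FFFF......  {b→[0, 1, 2]; d→[3]}
  4. unlink(b)  ⇒  ...F......  {d→[3]}
  5. create(a)  ⇒  F..F......  {a→[0]; d→[3]}
  6. append(d, 1)  ⇒  FF.F......  {a→[0]; d→[3, 1]}
  7. create(b)  ⇒  FFFF......  {a→[0]; b→[2]; d→[3, 1]}
  8. append(a, 1)  ⇒  FFFFF.....  {a→[0, 4]; b→[2]; d→[3, 1]}
  9. unlink(b)  ⇒  FF.FF.....  {a→[0, 4]; d→[3, 1]}
  10. create(b)  ⇒  FFFFF.....  {a→[0, 4]; b→[2]; d→[3, 1]}
  11. unlink(d)  ⇒  F.F.F.....  {a→[0, 4]; b→[2]}
  12. append(b, 2)  ⇒  FFFFF.....  {a→[0, 4]; b→[2, 1, 3]}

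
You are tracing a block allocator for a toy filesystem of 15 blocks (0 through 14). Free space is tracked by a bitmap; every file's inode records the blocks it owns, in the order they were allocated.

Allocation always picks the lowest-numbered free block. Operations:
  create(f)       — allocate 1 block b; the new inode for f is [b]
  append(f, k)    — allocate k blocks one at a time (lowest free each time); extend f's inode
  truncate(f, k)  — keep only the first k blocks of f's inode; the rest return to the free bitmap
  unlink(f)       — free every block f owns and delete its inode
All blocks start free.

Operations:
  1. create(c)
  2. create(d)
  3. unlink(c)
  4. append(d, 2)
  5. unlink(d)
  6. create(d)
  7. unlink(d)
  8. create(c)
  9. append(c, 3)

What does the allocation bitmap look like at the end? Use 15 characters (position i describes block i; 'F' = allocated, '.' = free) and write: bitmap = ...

  1. create(c)  ⇒  F..............  {c→[0]}
  2. create(d)  ⇒  FF.............  {c→[0]; d→[1]}
  3. unlink(c)  ⇒  .F.............  {d→[1]}
  4. append(d, 2)  ⇒  FFF............  {d→[1, 0, 2]}
  5. unlink(d)  ⇒  ...............  {}
  6. create(d)  ⇒  F..............  {d→[0]}
  7. unlink(d)  ⇒  ...............  {}
  8. create(c)  ⇒  F..............  {c→[0]}
  9. append(c, 3)  ⇒  FFFF...........  {c→[0, 1, 2, 3]}

bitmap = FFFF...........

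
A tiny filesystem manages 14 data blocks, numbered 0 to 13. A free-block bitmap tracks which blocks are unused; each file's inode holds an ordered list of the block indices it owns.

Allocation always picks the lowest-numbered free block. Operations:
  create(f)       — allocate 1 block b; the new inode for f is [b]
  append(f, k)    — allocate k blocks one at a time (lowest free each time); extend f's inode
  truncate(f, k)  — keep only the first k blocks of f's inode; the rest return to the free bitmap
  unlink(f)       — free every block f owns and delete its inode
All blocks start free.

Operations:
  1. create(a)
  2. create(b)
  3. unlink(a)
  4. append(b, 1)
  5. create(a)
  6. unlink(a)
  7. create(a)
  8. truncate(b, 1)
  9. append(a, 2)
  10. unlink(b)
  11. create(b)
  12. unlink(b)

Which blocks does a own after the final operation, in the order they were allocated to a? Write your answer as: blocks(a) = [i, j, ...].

blocks(a) = [2, 0, 3]

[1] create(a) — a=0 (map F.............)
[2] create(b) — a=0 b=1 (map FF............)
[3] unlink(a) — b=1 (map .F............)
[4] append(b, 1) — b=1,0 (map FF............)
[5] create(a) — a=2 b=1,0 (map FFF...........)
[6] unlink(a) — b=1,0 (map FF............)
[7] create(a) — a=2 b=1,0 (map FFF...........)
[8] truncate(b, 1) — a=2 b=1 (map .FF...........)
[9] append(a, 2) — a=2,0,3 b=1 (map FFFF..........)
[10] unlink(b) — a=2,0,3 (map F.FF..........)
[11] create(b) — a=2,0,3 b=1 (map FFFF..........)
[12] unlink(b) — a=2,0,3 (map F.FF..........)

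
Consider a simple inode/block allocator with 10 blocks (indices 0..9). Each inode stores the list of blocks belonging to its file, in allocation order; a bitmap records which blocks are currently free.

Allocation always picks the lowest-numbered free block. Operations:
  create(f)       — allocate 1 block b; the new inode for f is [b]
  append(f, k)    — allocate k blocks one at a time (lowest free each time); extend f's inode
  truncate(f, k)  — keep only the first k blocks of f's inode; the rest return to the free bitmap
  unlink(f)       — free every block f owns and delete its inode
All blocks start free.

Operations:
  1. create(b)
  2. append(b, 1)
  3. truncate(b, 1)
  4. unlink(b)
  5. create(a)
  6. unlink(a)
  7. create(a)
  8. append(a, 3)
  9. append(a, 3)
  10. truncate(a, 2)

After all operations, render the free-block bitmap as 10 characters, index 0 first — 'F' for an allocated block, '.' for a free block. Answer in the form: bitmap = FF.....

create(b): bitmap=F......... | b=[0]
append(b, 1): bitmap=FF........ | b=[0, 1]
truncate(b, 1): bitmap=F......... | b=[0]
unlink(b): bitmap=.......... | 
create(a): bitmap=F......... | a=[0]
unlink(a): bitmap=.......... | 
create(a): bitmap=F......... | a=[0]
append(a, 3): bitmap=FFFF...... | a=[0, 1, 2, 3]
append(a, 3): bitmap=FFFFFFF... | a=[0, 1, 2, 3, 4, 5, 6]
truncate(a, 2): bitmap=FF........ | a=[0, 1]

bitmap = FF........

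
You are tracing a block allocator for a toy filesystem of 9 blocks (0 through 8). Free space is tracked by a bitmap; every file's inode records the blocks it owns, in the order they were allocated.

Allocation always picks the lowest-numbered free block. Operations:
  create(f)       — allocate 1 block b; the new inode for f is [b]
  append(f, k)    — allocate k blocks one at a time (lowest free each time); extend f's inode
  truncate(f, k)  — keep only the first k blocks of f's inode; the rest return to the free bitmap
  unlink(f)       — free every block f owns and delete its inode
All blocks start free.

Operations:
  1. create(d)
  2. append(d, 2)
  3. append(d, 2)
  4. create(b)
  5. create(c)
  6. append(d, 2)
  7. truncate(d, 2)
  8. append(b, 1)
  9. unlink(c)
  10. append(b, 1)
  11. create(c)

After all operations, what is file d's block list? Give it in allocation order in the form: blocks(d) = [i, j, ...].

blocks(d) = [0, 1]

[1] create(d) — d=0 (map F........)
[2] append(d, 2) — d=0,1,2 (map FFF......)
[3] append(d, 2) — d=0,1,2,3,4 (map FFFFF....)
[4] create(b) — b=5 d=0,1,2,3,4 (map FFFFFF...)
[5] create(c) — b=5 c=6 d=0,1,2,3,4 (map FFFFFFF..)
[6] append(d, 2) — b=5 c=6 d=0,1,2,3,4,7,8 (map FFFFFFFFF)
[7] truncate(d, 2) — b=5 c=6 d=0,1 (map FF...FF..)
[8] append(b, 1) — b=5,2 c=6 d=0,1 (map FFF..FF..)
[9] unlink(c) — b=5,2 d=0,1 (map FFF..F...)
[10] append(b, 1) — b=5,2,3 d=0,1 (map FFFF.F...)
[11] create(c) — b=5,2,3 c=4 d=0,1 (map FFFFFF...)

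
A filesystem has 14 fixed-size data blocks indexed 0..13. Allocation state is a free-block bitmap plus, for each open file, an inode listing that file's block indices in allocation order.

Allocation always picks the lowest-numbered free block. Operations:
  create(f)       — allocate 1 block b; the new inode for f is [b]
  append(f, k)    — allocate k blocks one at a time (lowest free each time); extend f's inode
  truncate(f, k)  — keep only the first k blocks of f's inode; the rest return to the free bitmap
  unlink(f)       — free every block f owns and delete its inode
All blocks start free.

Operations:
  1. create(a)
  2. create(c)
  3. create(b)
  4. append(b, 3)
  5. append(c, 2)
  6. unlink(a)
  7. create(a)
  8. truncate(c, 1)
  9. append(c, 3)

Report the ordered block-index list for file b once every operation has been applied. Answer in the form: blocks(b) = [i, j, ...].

blocks(b) = [2, 3, 4, 5]

  1. create(a)  ⇒  F.............  {a→[0]}
  2. create(c)  ⇒  FF............  {a→[0]; c→[1]}
  3. create(b)  ⇒  FFF...........  {a→[0]; b→[2]; c→[1]}
  4. append(b, 3)  ⇒  FFFFFF........  {a→[0]; b→[2, 3, 4, 5]; c→[1]}
  5. append(c, 2)  ⇒  FFFFFFFF......  {a→[0]; b→[2, 3, 4, 5]; c→[1, 6, 7]}
  6. unlink(a)  ⇒  .FFFFFFF......  {b→[2, 3, 4, 5]; c→[1, 6, 7]}
  7. create(a)  ⇒  FFFFFFFF......  {a→[0]; b→[2, 3, 4, 5]; c→[1, 6, 7]}
  8. truncate(c, 1)  ⇒  FFFFFF........  {a→[0]; b→[2, 3, 4, 5]; c→[1]}
  9. append(c, 3)  ⇒  FFFFFFFFF.....  {a→[0]; b→[2, 3, 4, 5]; c→[1, 6, 7, 8]}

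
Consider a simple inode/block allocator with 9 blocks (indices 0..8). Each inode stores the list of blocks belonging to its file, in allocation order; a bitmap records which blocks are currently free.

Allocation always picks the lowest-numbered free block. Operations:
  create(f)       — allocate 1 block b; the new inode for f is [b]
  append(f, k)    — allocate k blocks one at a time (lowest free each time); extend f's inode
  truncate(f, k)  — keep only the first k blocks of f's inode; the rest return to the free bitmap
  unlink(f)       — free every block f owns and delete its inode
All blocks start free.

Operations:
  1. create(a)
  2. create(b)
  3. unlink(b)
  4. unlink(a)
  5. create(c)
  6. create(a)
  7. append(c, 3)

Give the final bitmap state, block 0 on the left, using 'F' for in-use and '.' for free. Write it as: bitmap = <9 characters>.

  1. create(a)  ⇒  F........  {a→[0]}
  2. create(b)  ⇒  FF.......  {a→[0]; b→[1]}
  3. unlink(b)  ⇒  F........  {a→[0]}
  4. unlink(a)  ⇒  .........  {}
  5. create(c)  ⇒  F........  {c→[0]}
  6. create(a)  ⇒  FF.......  {a→[1]; c→[0]}
  7. append(c, 3)  ⇒  FFFFF....  {a→[1]; c→[0, 2, 3, 4]}

bitmap = FFFFF....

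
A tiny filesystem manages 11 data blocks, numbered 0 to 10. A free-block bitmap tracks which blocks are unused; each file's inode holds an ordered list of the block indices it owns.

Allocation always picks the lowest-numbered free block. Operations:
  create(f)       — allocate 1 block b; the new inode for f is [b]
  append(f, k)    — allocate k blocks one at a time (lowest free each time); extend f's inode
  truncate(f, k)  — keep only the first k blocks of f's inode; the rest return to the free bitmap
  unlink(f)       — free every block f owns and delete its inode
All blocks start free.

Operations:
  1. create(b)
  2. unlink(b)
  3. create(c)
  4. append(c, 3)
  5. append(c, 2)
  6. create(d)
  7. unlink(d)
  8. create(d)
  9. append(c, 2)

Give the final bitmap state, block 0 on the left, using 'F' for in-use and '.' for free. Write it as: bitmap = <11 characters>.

create(b): bitmap=F.......... | b=[0]
unlink(b): bitmap=........... | 
create(c): bitmap=F.......... | c=[0]
append(c, 3): bitmap=FFFF....... | c=[0, 1, 2, 3]
append(c, 2): bitmap=FFFFFF..... | c=[0, 1, 2, 3, 4, 5]
create(d): bitmap=FFFFFFF.... | c=[0, 1, 2, 3, 4, 5] d=[6]
unlink(d): bitmap=FFFFFF..... | c=[0, 1, 2, 3, 4, 5]
create(d): bitmap=FFFFFFF.... | c=[0, 1, 2, 3, 4, 5] d=[6]
append(c, 2): bitmap=FFFFFFFFF.. | c=[0, 1, 2, 3, 4, 5, 7, 8] d=[6]

bitmap = FFFFFFFFF..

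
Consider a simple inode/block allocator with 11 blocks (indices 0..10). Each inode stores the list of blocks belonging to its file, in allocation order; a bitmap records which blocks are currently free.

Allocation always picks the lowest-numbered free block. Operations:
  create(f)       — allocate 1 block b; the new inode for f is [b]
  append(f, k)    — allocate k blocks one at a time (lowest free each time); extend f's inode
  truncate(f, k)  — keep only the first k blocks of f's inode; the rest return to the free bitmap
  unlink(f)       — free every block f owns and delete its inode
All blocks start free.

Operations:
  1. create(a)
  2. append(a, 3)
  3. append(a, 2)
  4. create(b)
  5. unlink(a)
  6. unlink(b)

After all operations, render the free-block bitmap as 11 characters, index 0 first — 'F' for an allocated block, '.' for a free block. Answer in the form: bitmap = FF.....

after create(a) → a:[0]  free=[F..........]
after append(a, 3) → a:[0, 1, 2, 3]  free=[FFFF.......]
after append(a, 2) → a:[0, 1, 2, 3, 4, 5]  free=[FFFFFF.....]
after create(b) → a:[0, 1, 2, 3, 4, 5], b:[6]  free=[FFFFFFF....]
after unlink(a) → b:[6]  free=[......F....]
after unlink(b) →   free=[...........]

bitmap = ...........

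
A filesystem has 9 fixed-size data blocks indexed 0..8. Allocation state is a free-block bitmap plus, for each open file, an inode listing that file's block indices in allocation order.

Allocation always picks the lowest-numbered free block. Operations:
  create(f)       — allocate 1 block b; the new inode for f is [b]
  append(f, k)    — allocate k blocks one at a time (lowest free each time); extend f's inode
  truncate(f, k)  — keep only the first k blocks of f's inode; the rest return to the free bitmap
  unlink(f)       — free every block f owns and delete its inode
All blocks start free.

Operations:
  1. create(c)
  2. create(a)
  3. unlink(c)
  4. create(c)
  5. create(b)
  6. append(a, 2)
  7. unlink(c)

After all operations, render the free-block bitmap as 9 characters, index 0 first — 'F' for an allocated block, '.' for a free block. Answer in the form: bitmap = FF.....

bitmap = .FFFF....

after create(c) → c:[0]  free=[F........]
after create(a) → a:[1], c:[0]  free=[FF.......]
after unlink(c) → a:[1]  free=[.F.......]
after create(c) → a:[1], c:[0]  free=[FF.......]
after create(b) → a:[1], b:[2], c:[0]  free=[FFF......]
after append(a, 2) → a:[1, 3, 4], b:[2], c:[0]  free=[FFFFF....]
after unlink(c) → a:[1, 3, 4], b:[2]  free=[.FFFF....]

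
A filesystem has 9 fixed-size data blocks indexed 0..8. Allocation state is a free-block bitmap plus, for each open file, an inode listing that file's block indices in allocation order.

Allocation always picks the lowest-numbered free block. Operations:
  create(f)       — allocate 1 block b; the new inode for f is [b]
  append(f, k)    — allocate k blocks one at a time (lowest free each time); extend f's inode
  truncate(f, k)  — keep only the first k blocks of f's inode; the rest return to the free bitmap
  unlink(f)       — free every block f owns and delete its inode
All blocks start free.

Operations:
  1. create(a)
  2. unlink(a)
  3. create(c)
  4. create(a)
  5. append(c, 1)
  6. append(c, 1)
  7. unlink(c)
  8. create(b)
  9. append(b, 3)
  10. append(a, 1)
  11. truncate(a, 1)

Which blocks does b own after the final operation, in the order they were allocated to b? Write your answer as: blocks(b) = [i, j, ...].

blocks(b) = [0, 2, 3, 4]

create(a): bitmap=F........ | a=[0]
unlink(a): bitmap=......... | 
create(c): bitmap=F........ | c=[0]
create(a): bitmap=FF....... | a=[1] c=[0]
append(c, 1): bitmap=FFF...... | a=[1] c=[0, 2]
append(c, 1): bitmap=FFFF..... | a=[1] c=[0, 2, 3]
unlink(c): bitmap=.F....... | a=[1]
create(b): bitmap=FF....... | a=[1] b=[0]
append(b, 3): bitmap=FFFFF.... | a=[1] b=[0, 2, 3, 4]
append(a, 1): bitmap=FFFFFF... | a=[1, 5] b=[0, 2, 3, 4]
truncate(a, 1): bitmap=FFFFF.... | a=[1] b=[0, 2, 3, 4]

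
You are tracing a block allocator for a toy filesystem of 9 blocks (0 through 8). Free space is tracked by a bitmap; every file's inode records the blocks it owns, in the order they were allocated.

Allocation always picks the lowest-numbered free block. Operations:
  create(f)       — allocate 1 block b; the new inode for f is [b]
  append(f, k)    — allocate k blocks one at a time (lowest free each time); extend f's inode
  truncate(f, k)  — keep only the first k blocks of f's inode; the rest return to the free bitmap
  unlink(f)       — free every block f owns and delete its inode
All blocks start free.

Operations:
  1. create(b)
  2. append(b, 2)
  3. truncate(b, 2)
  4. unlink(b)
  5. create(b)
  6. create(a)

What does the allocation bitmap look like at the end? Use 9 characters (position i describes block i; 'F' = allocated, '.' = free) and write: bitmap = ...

[1] create(b) — b=0 (map F........)
[2] append(b, 2) — b=0,1,2 (map FFF......)
[3] truncate(b, 2) — b=0,1 (map FF.......)
[4] unlink(b) —  (map .........)
[5] create(b) — b=0 (map F........)
[6] create(a) — a=1 b=0 (map FF.......)

bitmap = FF.......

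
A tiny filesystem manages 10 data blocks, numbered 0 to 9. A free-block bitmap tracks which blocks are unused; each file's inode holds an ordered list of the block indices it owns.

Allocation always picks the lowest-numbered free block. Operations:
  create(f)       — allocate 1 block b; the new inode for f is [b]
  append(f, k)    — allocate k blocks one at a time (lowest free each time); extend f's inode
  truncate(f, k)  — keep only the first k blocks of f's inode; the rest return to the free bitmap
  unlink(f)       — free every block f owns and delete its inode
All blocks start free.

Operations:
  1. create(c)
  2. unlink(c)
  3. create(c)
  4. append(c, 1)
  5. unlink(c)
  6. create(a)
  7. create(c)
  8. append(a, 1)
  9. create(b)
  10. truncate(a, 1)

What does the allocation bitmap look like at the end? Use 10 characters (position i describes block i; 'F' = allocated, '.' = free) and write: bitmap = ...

after create(c) → c:[0]  free=[F.........]
after unlink(c) →   free=[..........]
after create(c) → c:[0]  free=[F.........]
after append(c, 1) → c:[0, 1]  free=[FF........]
after unlink(c) →   free=[..........]
after create(a) → a:[0]  free=[F.........]
after create(c) → a:[0], c:[1]  free=[FF........]
after append(a, 1) → a:[0, 2], c:[1]  free=[FFF.......]
after create(b) → a:[0, 2], b:[3], c:[1]  free=[FFFF......]
after truncate(a, 1) → a:[0], b:[3], c:[1]  free=[FF.F......]

bitmap = FF.F......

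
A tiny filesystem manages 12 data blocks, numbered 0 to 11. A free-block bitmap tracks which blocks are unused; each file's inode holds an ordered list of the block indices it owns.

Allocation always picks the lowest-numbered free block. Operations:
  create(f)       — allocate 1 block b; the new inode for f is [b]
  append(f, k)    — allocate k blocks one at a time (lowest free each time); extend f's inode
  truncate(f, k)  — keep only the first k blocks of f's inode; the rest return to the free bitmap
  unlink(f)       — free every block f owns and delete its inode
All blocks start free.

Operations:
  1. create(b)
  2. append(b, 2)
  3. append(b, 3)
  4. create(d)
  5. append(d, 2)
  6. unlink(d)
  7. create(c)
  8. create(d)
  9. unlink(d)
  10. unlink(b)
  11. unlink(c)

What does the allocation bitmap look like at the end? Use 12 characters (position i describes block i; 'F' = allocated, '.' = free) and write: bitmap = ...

bitmap = ............

create(b): bitmap=F........... | b=[0]
append(b, 2): bitmap=FFF......... | b=[0, 1, 2]
append(b, 3): bitmap=FFFFFF...... | b=[0, 1, 2, 3, 4, 5]
create(d): bitmap=FFFFFFF..... | b=[0, 1, 2, 3, 4, 5] d=[6]
append(d, 2): bitmap=FFFFFFFFF... | b=[0, 1, 2, 3, 4, 5] d=[6, 7, 8]
unlink(d): bitmap=FFFFFF...... | b=[0, 1, 2, 3, 4, 5]
create(c): bitmap=FFFFFFF..... | b=[0, 1, 2, 3, 4, 5] c=[6]
create(d): bitmap=FFFFFFFF.... | b=[0, 1, 2, 3, 4, 5] c=[6] d=[7]
unlink(d): bitmap=FFFFFFF..... | b=[0, 1, 2, 3, 4, 5] c=[6]
unlink(b): bitmap=......F..... | c=[6]
unlink(c): bitmap=............ | 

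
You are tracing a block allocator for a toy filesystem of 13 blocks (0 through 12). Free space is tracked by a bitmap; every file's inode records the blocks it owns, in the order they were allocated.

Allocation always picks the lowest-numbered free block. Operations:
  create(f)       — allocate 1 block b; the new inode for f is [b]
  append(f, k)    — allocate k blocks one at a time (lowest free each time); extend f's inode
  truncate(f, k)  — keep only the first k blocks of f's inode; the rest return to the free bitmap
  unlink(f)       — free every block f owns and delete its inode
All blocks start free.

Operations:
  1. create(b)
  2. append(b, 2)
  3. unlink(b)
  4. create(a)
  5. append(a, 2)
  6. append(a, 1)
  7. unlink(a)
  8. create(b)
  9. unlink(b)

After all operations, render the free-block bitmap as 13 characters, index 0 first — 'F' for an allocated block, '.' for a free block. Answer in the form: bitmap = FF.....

bitmap = .............

  1. create(b)  ⇒  F............  {b→[0]}
  2. append(b, 2)  ⇒  FFF..........  {b→[0, 1, 2]}
  3. unlink(b)  ⇒  .............  {}
  4. create(a)  ⇒  F............  {a→[0]}
  5. append(a, 2)  ⇒  FFF..........  {a→[0, 1, 2]}
  6. append(a, 1)  ⇒  FFFF.........  {a→[0, 1, 2, 3]}
  7. unlink(a)  ⇒  .............  {}
  8. create(b)  ⇒  F............  {b→[0]}
  9. unlink(b)  ⇒  .............  {}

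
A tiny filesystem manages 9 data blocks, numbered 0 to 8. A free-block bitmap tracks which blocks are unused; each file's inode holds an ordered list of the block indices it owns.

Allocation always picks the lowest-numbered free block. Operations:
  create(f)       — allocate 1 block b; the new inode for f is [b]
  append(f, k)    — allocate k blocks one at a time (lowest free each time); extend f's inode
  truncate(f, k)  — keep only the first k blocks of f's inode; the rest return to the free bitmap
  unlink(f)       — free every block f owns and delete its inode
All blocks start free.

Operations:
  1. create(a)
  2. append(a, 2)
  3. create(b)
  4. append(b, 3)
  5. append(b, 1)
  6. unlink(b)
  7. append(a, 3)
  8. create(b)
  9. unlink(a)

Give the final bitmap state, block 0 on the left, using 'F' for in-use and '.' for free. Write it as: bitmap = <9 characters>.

bitmap = ......F..

[1] create(a) — a=0 (map F........)
[2] append(a, 2) — a=0,1,2 (map FFF......)
[3] create(b) — a=0,1,2 b=3 (map FFFF.....)
[4] append(b, 3) — a=0,1,2 b=3,4,5,6 (map FFFFFFF..)
[5] append(b, 1) — a=0,1,2 b=3,4,5,6,7 (map FFFFFFFF.)
[6] unlink(b) — a=0,1,2 (map FFF......)
[7] append(a, 3) — a=0,1,2,3,4,5 (map FFFFFF...)
[8] create(b) — a=0,1,2,3,4,5 b=6 (map FFFFFFF..)
[9] unlink(a) — b=6 (map ......F..)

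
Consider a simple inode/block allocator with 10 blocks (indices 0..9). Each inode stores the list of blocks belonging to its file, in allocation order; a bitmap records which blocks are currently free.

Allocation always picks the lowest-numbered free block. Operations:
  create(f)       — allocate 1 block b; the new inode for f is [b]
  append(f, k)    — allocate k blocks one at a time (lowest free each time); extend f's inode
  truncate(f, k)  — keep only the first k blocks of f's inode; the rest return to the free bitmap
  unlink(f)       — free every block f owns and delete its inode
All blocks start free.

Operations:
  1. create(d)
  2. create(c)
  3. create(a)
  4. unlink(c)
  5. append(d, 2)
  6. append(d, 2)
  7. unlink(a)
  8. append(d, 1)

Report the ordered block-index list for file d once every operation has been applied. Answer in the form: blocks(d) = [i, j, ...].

blocks(d) = [0, 1, 3, 4, 5, 2]

after create(d) → d:[0]  free=[F.........]
after create(c) → c:[1], d:[0]  free=[FF........]
after create(a) → a:[2], c:[1], d:[0]  free=[FFF.......]
after unlink(c) → a:[2], d:[0]  free=[F.F.......]
after append(d, 2) → a:[2], d:[0, 1, 3]  free=[FFFF......]
after append(d, 2) → a:[2], d:[0, 1, 3, 4, 5]  free=[FFFFFF....]
after unlink(a) → d:[0, 1, 3, 4, 5]  free=[FF.FFF....]
after append(d, 1) → d:[0, 1, 3, 4, 5, 2]  free=[FFFFFF....]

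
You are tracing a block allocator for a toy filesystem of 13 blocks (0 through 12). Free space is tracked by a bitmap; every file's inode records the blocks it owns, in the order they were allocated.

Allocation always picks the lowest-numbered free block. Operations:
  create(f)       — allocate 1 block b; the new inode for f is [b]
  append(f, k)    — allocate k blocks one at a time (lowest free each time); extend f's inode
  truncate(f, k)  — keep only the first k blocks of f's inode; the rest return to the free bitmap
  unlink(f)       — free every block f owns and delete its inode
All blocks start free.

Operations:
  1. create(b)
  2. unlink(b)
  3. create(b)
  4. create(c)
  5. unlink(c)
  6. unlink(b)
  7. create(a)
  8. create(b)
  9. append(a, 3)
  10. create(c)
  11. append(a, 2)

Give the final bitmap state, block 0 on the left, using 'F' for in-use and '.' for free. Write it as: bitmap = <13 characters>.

after create(b) → b:[0]  free=[F............]
after unlink(b) →   free=[.............]
after create(b) → b:[0]  free=[F............]
after create(c) → b:[0], c:[1]  free=[FF...........]
after unlink(c) → b:[0]  free=[F............]
after unlink(b) →   free=[.............]
after create(a) → a:[0]  free=[F............]
after create(b) → a:[0], b:[1]  free=[FF...........]
after append(a, 3) → a:[0, 2, 3, 4], b:[1]  free=[FFFFF........]
after create(c) → a:[0, 2, 3, 4], b:[1], c:[5]  free=[FFFFFF.......]
after append(a, 2) → a:[0, 2, 3, 4, 6, 7], b:[1], c:[5]  free=[FFFFFFFF.....]

bitmap = FFFFFFFF.....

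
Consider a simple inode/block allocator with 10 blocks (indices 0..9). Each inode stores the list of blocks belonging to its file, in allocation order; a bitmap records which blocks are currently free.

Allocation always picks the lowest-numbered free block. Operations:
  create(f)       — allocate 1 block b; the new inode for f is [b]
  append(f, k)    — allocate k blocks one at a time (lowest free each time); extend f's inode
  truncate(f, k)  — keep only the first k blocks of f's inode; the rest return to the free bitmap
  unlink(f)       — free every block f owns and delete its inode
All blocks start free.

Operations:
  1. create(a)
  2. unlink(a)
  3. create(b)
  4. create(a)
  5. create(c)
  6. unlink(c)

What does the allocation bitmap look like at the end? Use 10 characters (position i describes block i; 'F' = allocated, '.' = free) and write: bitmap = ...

[1] create(a) — a=0 (map F.........)
[2] unlink(a) —  (map ..........)
[3] create(b) — b=0 (map F.........)
[4] create(a) — a=1 b=0 (map FF........)
[5] create(c) — a=1 b=0 c=2 (map FFF.......)
[6] unlink(c) — a=1 b=0 (map FF........)

bitmap = FF........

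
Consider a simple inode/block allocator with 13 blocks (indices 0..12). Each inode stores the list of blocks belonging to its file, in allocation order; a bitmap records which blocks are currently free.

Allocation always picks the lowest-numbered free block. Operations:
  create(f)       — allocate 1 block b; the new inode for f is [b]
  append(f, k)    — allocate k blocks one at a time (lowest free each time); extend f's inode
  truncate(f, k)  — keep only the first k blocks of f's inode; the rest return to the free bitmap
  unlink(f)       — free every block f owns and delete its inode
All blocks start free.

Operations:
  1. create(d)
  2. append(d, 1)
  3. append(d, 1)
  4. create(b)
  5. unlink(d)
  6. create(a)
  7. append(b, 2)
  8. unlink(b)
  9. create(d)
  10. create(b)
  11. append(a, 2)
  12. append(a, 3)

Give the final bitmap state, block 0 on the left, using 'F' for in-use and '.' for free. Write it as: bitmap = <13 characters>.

bitmap = FFFFFFFF.....

  1. create(d)  ⇒  F............  {d→[0]}
  2. append(d, 1)  ⇒  FF...........  {d→[0, 1]}
  3. append(d, 1)  ⇒  FFF..........  {d→[0, 1, 2]}
  4. create(b)  ⇒  FFFF.........  {b→[3]; d→[0, 1, 2]}
  5. unlink(d)  ⇒  ...F.........  {b→[3]}
  6. create(a)  ⇒  F..F.........  {a→[0]; b→[3]}
  7. append(b, 2)  ⇒  FFFF.........  {a→[0]; b→[3, 1, 2]}
  8. unlink(b)  ⇒  F............  {a→[0]}
  9. create(d)  ⇒  FF...........  {a→[0]; d→[1]}
  10. create(b)  ⇒  FFF..........  {a→[0]; b→[2]; d→[1]}
  11. append(a, 2)  ⇒  FFFFF........  {a→[0, 3, 4]; b→[2]; d→[1]}
  12. append(a, 3)  ⇒  FFFFFFFF.....  {a→[0, 3, 4, 5, 6, 7]; b→[2]; d→[1]}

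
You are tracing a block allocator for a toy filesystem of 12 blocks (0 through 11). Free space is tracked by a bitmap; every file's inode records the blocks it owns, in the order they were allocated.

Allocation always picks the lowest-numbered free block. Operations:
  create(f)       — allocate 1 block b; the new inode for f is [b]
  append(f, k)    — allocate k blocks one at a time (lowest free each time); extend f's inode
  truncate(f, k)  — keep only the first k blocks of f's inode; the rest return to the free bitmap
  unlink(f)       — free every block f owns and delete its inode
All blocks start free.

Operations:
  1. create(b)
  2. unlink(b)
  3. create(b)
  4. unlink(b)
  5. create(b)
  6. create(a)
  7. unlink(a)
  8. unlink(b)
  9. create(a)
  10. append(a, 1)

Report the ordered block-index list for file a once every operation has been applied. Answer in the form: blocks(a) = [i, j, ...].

after create(b) → b:[0]  free=[F...........]
after unlink(b) →   free=[............]
after create(b) → b:[0]  free=[F...........]
after unlink(b) →   free=[............]
after create(b) → b:[0]  free=[F...........]
after create(a) → a:[1], b:[0]  free=[FF..........]
after unlink(a) → b:[0]  free=[F...........]
after unlink(b) →   free=[............]
after create(a) → a:[0]  free=[F...........]
after append(a, 1) → a:[0, 1]  free=[FF..........]

blocks(a) = [0, 1]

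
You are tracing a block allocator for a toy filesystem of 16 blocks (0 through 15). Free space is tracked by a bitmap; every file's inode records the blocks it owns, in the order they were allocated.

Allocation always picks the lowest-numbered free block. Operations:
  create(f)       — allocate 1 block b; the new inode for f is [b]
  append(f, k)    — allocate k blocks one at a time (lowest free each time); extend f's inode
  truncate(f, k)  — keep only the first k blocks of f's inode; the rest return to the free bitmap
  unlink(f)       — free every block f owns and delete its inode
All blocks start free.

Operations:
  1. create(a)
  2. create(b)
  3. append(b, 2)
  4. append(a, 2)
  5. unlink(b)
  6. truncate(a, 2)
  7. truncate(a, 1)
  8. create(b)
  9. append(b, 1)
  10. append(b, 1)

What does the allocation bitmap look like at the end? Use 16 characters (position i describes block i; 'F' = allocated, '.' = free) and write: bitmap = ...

bitmap = FFFF............

  1. create(a)  ⇒  F...............  {a→[0]}
  2. create(b)  ⇒  FF..............  {a→[0]; b→[1]}
  3. append(b, 2)  ⇒  FFFF............  {a→[0]; b→[1, 2, 3]}
  4. append(a, 2)  ⇒  FFFFFF..........  {a→[0, 4, 5]; b→[1, 2, 3]}
  5. unlink(b)  ⇒  F...FF..........  {a→[0, 4, 5]}
  6. truncate(a, 2)  ⇒  F...F...........  {a→[0, 4]}
  7. truncate(a, 1)  ⇒  F...............  {a→[0]}
  8. create(b)  ⇒  FF..............  {a→[0]; b→[1]}
  9. append(b, 1)  ⇒  FFF.............  {a→[0]; b→[1, 2]}
  10. append(b, 1)  ⇒  FFFF............  {a→[0]; b→[1, 2, 3]}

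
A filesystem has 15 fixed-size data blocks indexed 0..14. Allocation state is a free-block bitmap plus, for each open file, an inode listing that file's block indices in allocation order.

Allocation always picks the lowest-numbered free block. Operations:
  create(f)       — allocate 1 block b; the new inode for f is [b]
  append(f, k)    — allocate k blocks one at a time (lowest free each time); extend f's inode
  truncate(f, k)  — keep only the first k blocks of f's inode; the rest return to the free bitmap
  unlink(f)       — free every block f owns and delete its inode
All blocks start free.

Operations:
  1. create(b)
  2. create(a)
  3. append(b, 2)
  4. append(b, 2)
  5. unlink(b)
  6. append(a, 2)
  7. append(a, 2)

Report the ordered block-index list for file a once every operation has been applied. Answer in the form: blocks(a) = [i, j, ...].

create(b): bitmap=F.............. | b=[0]
create(a): bitmap=FF............. | a=[1] b=[0]
append(b, 2): bitmap=FFFF........... | a=[1] b=[0, 2, 3]
append(b, 2): bitmap=FFFFFF......... | a=[1] b=[0, 2, 3, 4, 5]
unlink(b): bitmap=.F............. | a=[1]
append(a, 2): bitmap=FFF............ | a=[1, 0, 2]
append(a, 2): bitmap=FFFFF.......... | a=[1, 0, 2, 3, 4]

blocks(a) = [1, 0, 2, 3, 4]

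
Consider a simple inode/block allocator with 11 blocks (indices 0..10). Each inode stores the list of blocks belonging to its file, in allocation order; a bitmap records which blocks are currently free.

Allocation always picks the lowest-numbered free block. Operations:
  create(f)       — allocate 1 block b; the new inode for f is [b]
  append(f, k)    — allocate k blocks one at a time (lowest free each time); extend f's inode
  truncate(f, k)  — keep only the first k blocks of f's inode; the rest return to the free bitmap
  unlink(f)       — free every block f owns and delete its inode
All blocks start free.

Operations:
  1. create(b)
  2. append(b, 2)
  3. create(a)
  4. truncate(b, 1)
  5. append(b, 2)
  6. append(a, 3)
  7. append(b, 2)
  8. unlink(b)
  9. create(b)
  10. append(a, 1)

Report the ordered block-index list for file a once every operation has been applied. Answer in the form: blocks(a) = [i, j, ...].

blocks(a) = [3, 4, 5, 6, 1]

after create(b) → b:[0]  free=[F..........]
after append(b, 2) → b:[0, 1, 2]  free=[FFF........]
after create(a) → a:[3], b:[0, 1, 2]  free=[FFFF.......]
after truncate(b, 1) → a:[3], b:[0]  free=[F..F.......]
after append(b, 2) → a:[3], b:[0, 1, 2]  free=[FFFF.......]
after append(a, 3) → a:[3, 4, 5, 6], b:[0, 1, 2]  free=[FFFFFFF....]
after append(b, 2) → a:[3, 4, 5, 6], b:[0, 1, 2, 7, 8]  free=[FFFFFFFFF..]
after unlink(b) → a:[3, 4, 5, 6]  free=[...FFFF....]
after create(b) → a:[3, 4, 5, 6], b:[0]  free=[F..FFFF....]
after append(a, 1) → a:[3, 4, 5, 6, 1], b:[0]  free=[FF.FFFF....]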